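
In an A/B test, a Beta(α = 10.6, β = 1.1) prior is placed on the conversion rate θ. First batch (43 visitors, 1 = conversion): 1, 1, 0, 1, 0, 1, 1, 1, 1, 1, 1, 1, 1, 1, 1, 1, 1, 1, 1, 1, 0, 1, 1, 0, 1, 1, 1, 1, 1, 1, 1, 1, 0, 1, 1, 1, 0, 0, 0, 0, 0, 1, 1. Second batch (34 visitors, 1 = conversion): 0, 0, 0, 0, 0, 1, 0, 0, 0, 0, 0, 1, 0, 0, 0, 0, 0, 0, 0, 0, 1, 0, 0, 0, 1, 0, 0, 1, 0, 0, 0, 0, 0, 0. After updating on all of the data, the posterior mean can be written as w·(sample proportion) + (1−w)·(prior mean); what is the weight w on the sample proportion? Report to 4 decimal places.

0.8681

The Beta prior is conjugate to a Binomial/Bernoulli likelihood; the update adds successes to α and failures to β.
Total number of visitors: n = 43 + 34 = 77.
Posterior mean = (α₀+k)/(α₀+β₀+n) = [n/(α₀+β₀+n)]·(k/n) + [(α₀+β₀)/(α₀+β₀+n)]·α₀/(α₀+β₀), so only n and the prior enter the weight.
The weight on the data is w = n/(α₀+β₀+n) = 77/(10.6+1.1+77) = 77/88.7 = 0.8681.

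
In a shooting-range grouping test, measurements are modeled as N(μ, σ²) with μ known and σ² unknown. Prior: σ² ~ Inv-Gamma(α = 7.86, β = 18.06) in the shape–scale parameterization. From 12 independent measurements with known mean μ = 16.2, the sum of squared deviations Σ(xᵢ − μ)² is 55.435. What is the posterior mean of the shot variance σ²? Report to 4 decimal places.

With known mean μ and an Inverse-Gamma(α, β) prior on σ², the Normal likelihood is conjugate: posterior is Inv-Gamma(α + n/2, β + Σ(xᵢ−μ)²/2).
Posterior: Inv-Gamma(7.86 + 12/2, 18.06 + 55.435/2) = Inv-Gamma(13.86, 45.7775).
E[σ²|data] = β/(α−1) = 45.7775/12.86 = 3.5597.

3.5597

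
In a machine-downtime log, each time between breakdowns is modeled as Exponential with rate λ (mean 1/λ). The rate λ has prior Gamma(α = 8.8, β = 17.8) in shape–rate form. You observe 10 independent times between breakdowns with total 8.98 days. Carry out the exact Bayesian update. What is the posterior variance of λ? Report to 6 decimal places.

0.026214

With a Gamma(shape α, rate β) prior on the exponential rate λ, the posterior after n observations with total T = Σxᵢ is Gamma(α+n, β+T).
Posterior: Gamma(8.8+10, 17.8+8.98) = Gamma(18.8, 26.78).
Var = α/β² = 0.026214.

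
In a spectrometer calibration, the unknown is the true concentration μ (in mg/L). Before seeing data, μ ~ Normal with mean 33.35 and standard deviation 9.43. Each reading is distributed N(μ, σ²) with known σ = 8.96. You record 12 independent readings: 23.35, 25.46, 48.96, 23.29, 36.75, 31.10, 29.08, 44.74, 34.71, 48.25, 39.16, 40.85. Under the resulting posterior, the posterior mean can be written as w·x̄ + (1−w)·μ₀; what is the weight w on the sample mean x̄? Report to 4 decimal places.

0.9300

For Normal data with known variance σ², a Normal(μ₀, σ₀²) prior on μ is conjugate. Posterior precision = 1/σ₀² + n/σ²; posterior mean is the precision-weighted average of μ₀ and x̄.
σ₀² = 9.43² = 88.9249, σ² = 8.96² = 80.2816. Prior precision 1/σ₀² = 1/88.9249; data precision n/σ² = 12/80.2816.
w = (n/σ²)/(1/σ₀² + n/σ²) = n·σ₀²/(σ² + n·σ₀²) = 12·88.9249/(80.2816 + 12·88.9249) = 1067.0988/1147.3804 = 0.9300.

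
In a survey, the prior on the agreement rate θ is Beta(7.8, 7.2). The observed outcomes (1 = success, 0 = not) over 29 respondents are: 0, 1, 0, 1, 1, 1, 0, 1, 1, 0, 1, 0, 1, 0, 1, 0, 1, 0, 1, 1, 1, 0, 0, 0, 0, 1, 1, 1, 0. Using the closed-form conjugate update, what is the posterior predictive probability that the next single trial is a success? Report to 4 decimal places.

The Beta prior is conjugate to a Binomial/Bernoulli likelihood; the update adds successes to α and failures to β.
Posterior: Beta(α+k, β+n−k) = Beta(7.8+16, 7.2+13) = Beta(23.8, 20.2).
For a single future Bernoulli trial, P(success | data) = α/(α+β) = 0.5409.

0.5409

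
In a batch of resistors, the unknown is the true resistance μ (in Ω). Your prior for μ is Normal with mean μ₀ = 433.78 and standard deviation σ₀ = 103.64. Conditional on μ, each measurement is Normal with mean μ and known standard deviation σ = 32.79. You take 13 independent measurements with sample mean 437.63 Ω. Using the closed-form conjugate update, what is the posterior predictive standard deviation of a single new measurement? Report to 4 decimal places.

34.0185

For Normal data with known variance σ², a Normal(μ₀, σ₀²) prior on μ is conjugate. Posterior precision = 1/σ₀² + n/σ²; posterior mean is the precision-weighted average of μ₀ and x̄.
σ₀² = 103.64² = 10741.2496, σ² = 32.79² = 1075.1841; σ² + n·σ₀² = 1075.1841 + 13·10741.2496 = 140711.4289.
Posterior precision = 1/σ₀² + n/σ² = 1/10741.2496 + 13/1075.1841 = (σ² + n·σ₀²)/(σ₀²σ²) = 140711.4289/(10741.2496·1075.1841); posterior variance σₙ² = σ₀²σ²/(σ² + n·σ₀²) = 10741.2496·1075.1841/140711.4289 = 82.074504.
Predictive variance for one new observation = σₙ² + σ² = 10741.2496·1075.1841/140711.4289 + 1075.1841 = σ²·(σ₀² + 140711.4289)/140711.4289 = 1075.1841·151452.6785/140711.4289 = 1157.258604; SD = √(1075.1841·151452.6785/140711.4289) = 34.0185.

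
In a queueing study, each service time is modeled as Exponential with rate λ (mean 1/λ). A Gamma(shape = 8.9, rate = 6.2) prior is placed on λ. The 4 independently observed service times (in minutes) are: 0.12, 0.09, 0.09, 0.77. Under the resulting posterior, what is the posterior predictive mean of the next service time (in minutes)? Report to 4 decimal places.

With a Gamma(shape α, rate β) prior on the exponential rate λ, the posterior after n observations with total T = Σxᵢ is Gamma(α+n, β+T).
Sum of observations T = 1.07 minutes; n = 4.
Posterior: Gamma(8.9+4, 6.2+1.07) = Gamma(12.9, 7.27).
The predictive distribution for the next observation is Lomax; its mean is β/(α−1) = 7.27/11.9 = 0.6109.

0.6109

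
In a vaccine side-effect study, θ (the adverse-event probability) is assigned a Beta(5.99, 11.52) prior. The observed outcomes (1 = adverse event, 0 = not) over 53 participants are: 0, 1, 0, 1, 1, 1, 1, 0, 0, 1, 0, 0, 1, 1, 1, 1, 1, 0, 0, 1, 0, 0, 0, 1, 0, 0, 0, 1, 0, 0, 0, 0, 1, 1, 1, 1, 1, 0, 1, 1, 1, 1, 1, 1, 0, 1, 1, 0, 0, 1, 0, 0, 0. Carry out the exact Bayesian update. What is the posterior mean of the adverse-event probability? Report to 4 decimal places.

0.4821

The Beta prior is conjugate to a Binomial/Bernoulli likelihood; the update adds successes to α and failures to β.
Posterior: Beta(α+k, β+n−k) = Beta(5.99+28, 11.52+25) = Beta(33.99, 36.52).
Posterior mean = α/(α+β) = 33.99/70.51 = 0.4821.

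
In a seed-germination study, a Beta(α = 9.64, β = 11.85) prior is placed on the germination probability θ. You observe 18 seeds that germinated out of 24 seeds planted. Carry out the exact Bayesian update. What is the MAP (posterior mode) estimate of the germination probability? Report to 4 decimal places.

0.6126

The Beta prior is conjugate to a Binomial/Bernoulli likelihood; the update adds successes to α and failures to β.
Posterior: Beta(α+k, β+n−k) = Beta(9.64+18, 11.85+6) = Beta(27.64, 17.85).
Mode of Beta(a,b) for a,b>1 is (a−1)/(a+b−2) = 26.64/43.49 = 0.6126.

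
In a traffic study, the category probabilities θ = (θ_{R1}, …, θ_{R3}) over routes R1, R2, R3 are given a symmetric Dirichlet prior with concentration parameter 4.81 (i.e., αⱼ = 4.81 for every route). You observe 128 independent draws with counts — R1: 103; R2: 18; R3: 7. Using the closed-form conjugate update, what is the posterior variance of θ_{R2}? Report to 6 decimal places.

0.000938

The Dirichlet prior is conjugate to the Multinomial likelihood: each posterior αⱼ = prior αⱼ + observed count nⱼ.
Posterior concentration: (107.81, 22.81, 11.81), total = 142.43.
Var[θ_j] = α_j(Σα−α_j)/((Σα)²(Σα+1)) = 22.81·119.62/(142.43²·143.43) = 0.000938.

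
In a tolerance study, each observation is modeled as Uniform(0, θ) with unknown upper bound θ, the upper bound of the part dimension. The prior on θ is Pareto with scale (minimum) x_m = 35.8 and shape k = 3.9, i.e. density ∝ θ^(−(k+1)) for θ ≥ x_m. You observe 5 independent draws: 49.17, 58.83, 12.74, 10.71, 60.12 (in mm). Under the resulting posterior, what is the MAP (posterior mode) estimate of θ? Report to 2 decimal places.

A Pareto(scale x_m, shape k) prior on the upper bound θ of Uniform(0, θ) is conjugate: posterior is Pareto(max(x_m, max xᵢ), k + n).
Sample maximum = 60.12; prior scale x_m = 35.8 → posterior scale = max = 60.12.
Posterior shape = 3.9 + 5 = 8.9.
The Pareto density is decreasing on [x_m, ∞), so the mode is x_m = 60.12.

60.12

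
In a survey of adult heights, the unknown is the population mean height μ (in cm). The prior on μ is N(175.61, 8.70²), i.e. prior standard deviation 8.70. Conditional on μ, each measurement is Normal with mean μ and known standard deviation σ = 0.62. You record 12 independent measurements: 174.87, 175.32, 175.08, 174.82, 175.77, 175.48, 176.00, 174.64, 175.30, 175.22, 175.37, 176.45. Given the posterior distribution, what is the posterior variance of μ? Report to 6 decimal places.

0.032020

For Normal data with known variance σ², a Normal(μ₀, σ₀²) prior on μ is conjugate. Posterior precision = 1/σ₀² + n/σ²; posterior mean is the precision-weighted average of μ₀ and x̄.
σ₀² = 8.70² = 75.69, σ² = 0.62² = 0.3844; σ² + n·σ₀² = 0.3844 + 12·75.69 = 908.6644.
Posterior precision = 1/σ₀² + n/σ² = 1/75.69 + 12/0.3844 = (σ² + n·σ₀²)/(σ₀²σ²) = 908.6644/(75.69·0.3844); posterior variance σₙ² = σ₀²σ²/(σ² + n·σ₀²) = 75.69·0.3844/908.6644 = 0.032020.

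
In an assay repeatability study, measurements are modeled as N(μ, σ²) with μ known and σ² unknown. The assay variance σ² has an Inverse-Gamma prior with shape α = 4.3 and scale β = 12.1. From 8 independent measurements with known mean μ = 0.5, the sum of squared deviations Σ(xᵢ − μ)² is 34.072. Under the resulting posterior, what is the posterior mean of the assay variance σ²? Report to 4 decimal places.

With known mean μ and an Inverse-Gamma(α, β) prior on σ², the Normal likelihood is conjugate: posterior is Inv-Gamma(α + n/2, β + Σ(xᵢ−μ)²/2).
Posterior: Inv-Gamma(4.3 + 8/2, 12.1 + 34.072/2) = Inv-Gamma(8.30, 29.1360).
E[σ²|data] = β/(α−1) = 29.1360/7.30 = 3.9912.

3.9912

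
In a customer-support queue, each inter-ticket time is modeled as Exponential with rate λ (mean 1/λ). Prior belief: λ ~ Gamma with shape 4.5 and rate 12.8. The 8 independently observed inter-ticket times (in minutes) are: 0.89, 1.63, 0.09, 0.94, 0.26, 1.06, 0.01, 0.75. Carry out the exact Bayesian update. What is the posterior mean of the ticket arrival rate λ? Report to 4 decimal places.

0.6782

With a Gamma(shape α, rate β) prior on the exponential rate λ, the posterior after n observations with total T = Σxᵢ is Gamma(α+n, β+T).
Sum of observations T = 5.63 minutes; n = 8.
Posterior: Gamma(4.5+8, 12.8+5.63) = Gamma(12.5, 18.43).
Posterior mean of λ = α/β = 12.5/18.43 = 0.6782.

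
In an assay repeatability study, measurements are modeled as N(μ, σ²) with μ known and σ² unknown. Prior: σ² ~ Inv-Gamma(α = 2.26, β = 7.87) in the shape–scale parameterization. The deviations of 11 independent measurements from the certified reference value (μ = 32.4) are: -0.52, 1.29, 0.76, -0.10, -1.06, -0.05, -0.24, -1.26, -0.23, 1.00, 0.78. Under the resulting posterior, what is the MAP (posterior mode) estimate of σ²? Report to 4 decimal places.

With known mean μ and an Inverse-Gamma(α, β) prior on σ², the Normal likelihood is conjugate: posterior is Inv-Gamma(α + n/2, β + Σ(xᵢ−μ)²/2).
Σ(xᵢ−μ)² = (-0.52)² + (1.29)² + (0.76)² + (-0.10)² + (-1.06)² + (-0.05)² + (-0.24)² + (-1.26)² + (-0.23)² + (1.00)² + (0.78)² = 6.9547.
Posterior: Inv-Gamma(2.26 + 11/2, 7.87 + 6.9547/2) = Inv-Gamma(7.76, 11.34735).
Mode = β/(α+1) = 11.34735/8.76 = 1.2954.

1.2954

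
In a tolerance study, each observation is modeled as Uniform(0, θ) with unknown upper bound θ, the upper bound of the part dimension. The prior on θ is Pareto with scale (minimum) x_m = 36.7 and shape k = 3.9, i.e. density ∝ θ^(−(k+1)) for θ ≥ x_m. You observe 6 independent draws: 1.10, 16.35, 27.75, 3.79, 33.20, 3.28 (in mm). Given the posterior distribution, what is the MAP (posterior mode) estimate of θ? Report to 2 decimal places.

A Pareto(scale x_m, shape k) prior on the upper bound θ of Uniform(0, θ) is conjugate: posterior is Pareto(max(x_m, max xᵢ), k + n).
Sample maximum = 33.20; prior scale x_m = 36.7 → posterior scale = max = 36.70.
Posterior shape = 3.9 + 6 = 9.9.
The Pareto density is decreasing on [x_m, ∞), so the mode is x_m = 36.70.

36.70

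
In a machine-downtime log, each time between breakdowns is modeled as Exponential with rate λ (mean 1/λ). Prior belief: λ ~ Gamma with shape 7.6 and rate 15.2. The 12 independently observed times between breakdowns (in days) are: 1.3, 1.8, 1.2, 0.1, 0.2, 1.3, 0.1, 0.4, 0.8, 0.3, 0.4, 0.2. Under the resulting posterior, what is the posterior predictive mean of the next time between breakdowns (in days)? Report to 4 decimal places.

With a Gamma(shape α, rate β) prior on the exponential rate λ, the posterior after n observations with total T = Σxᵢ is Gamma(α+n, β+T).
Sum of observations T = 8.1 days; n = 12.
Posterior: Gamma(7.6+12, 15.2+8.1) = Gamma(19.6, 23.3).
The predictive distribution for the next observation is Lomax; its mean is β/(α−1) = 23.3/18.6 = 1.2527.

1.2527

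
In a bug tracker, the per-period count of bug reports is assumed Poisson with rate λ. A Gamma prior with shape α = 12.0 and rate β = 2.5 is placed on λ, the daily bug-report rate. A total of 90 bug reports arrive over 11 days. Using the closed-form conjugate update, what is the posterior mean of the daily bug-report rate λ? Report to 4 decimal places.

With a Gamma(shape α, rate β) prior, the Poisson likelihood is conjugate: the posterior is Gamma(α + ΣXᵢ, β + n).
Posterior: Gamma(α+S, β+n) = Gamma(12.0+90, 2.5+11) = Gamma(102.0, 13.5).
Posterior mean = α/β = 102.0/13.5 = 7.5556.

7.5556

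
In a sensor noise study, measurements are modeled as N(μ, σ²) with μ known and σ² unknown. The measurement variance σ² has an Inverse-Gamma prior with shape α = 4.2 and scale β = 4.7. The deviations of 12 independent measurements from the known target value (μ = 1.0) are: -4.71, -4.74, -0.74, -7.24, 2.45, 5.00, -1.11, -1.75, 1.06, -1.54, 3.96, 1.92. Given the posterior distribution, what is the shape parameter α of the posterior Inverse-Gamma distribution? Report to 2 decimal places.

10.20

With known mean μ and an Inverse-Gamma(α, β) prior on σ², the Normal likelihood is conjugate: posterior is Inv-Gamma(α + n/2, β + Σ(xᵢ−μ)²/2).
Σ(xᵢ−μ)² = (-4.71)² + (-4.74)² + (-0.74)² + (-7.24)² + (2.45)² + (5.00)² + (-1.11)² + (-1.75)² + (1.06)² + (-1.54)² + (3.96)² + (1.92)² = 155.7772.
Posterior: Inv-Gamma(4.2 + 12/2, 4.7 + 155.7772/2) = Inv-Gamma(10.20, 82.58860).
Posterior α = 10.20.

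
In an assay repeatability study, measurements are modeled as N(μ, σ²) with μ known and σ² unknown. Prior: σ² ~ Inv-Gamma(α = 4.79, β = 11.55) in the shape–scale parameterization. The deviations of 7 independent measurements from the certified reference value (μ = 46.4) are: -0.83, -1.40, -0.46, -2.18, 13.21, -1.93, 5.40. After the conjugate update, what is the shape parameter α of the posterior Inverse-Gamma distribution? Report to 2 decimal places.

With known mean μ and an Inverse-Gamma(α, β) prior on σ², the Normal likelihood is conjugate: posterior is Inv-Gamma(α + n/2, β + Σ(xᵢ−μ)²/2).
Σ(xᵢ−μ)² = (-0.83)² + (-1.40)² + (-0.46)² + (-2.18)² + (13.21)² + (-1.93)² + (5.40)² = 215.0019.
Posterior: Inv-Gamma(4.79 + 7/2, 11.55 + 215.0019/2) = Inv-Gamma(8.29, 119.05095).
Posterior α = 8.29.

8.29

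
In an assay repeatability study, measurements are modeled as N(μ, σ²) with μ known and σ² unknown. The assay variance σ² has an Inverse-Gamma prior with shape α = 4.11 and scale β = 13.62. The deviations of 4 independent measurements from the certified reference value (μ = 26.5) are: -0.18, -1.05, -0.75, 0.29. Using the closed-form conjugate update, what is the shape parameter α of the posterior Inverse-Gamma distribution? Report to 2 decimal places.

6.11

With known mean μ and an Inverse-Gamma(α, β) prior on σ², the Normal likelihood is conjugate: posterior is Inv-Gamma(α + n/2, β + Σ(xᵢ−μ)²/2).
Σ(xᵢ−μ)² = (-0.18)² + (-1.05)² + (-0.75)² + (0.29)² = 1.7815.
Posterior: Inv-Gamma(4.11 + 4/2, 13.62 + 1.7815/2) = Inv-Gamma(6.11, 14.51075).
Posterior α = 6.11.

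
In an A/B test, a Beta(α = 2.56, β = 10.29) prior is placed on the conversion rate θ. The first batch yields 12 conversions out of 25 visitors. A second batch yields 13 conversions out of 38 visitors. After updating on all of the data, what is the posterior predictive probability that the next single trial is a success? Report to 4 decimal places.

0.3633

The Beta prior is conjugate to a Binomial/Bernoulli likelihood; the update adds successes to α and failures to β.
After batch 1: Beta(2.56+12, 10.29+13) = Beta(14.56, 23.29).
After batch 2: Beta(14.56+13, 23.29+25) = Beta(27.56, 48.29).
For a single future Bernoulli trial, P(success | data) = α/(α+β) = 0.3633.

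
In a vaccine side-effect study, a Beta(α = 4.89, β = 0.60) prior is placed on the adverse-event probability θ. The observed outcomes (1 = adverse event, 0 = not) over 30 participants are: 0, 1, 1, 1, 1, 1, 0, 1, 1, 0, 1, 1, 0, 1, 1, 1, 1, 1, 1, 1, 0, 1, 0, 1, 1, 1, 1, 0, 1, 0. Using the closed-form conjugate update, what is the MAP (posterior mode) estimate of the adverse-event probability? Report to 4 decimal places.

The Beta prior is conjugate to a Binomial/Bernoulli likelihood; the update adds successes to α and failures to β.
Posterior: Beta(α+k, β+n−k) = Beta(4.89+22, 0.60+8) = Beta(26.89, 8.60).
Mode of Beta(a,b) for a,b>1 is (a−1)/(a+b−2) = 25.89/33.49 = 0.7731.

0.7731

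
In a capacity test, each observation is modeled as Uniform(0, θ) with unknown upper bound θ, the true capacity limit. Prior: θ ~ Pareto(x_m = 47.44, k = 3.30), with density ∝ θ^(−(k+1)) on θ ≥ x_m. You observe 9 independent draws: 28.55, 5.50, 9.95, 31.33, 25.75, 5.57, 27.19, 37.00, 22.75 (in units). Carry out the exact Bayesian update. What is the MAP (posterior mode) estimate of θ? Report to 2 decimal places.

47.44

A Pareto(scale x_m, shape k) prior on the upper bound θ of Uniform(0, θ) is conjugate: posterior is Pareto(max(x_m, max xᵢ), k + n).
Sample maximum = 37.00; prior scale x_m = 47.44 → posterior scale = max = 47.44.
Posterior shape = 3.30 + 9 = 12.30.
The Pareto density is decreasing on [x_m, ∞), so the mode is x_m = 47.44.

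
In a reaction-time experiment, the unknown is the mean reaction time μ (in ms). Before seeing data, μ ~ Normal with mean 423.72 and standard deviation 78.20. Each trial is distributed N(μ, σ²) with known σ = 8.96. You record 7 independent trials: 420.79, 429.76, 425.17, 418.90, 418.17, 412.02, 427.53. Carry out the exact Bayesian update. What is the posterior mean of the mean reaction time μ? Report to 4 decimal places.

For Normal data with known variance σ², a Normal(μ₀, σ₀²) prior on μ is conjugate. Posterior precision = 1/σ₀² + n/σ²; posterior mean is the precision-weighted average of μ₀ and x̄.
Σxᵢ = 420.79 + 429.76 + 425.17 + 418.90 + 418.17 + 412.02 + 427.53 = 2952.34, so n·x̄ = 2952.34.
σ₀² = 78.20² = 6115.24, σ² = 8.96² = 80.2816; σ² + n·σ₀² = 80.2816 + 7·6115.24 = 42886.9616.
Posterior mean = (μ₀/σ₀² + n·x̄/σ²)/(1/σ₀² + n/σ²) = (σ²·μ₀ + σ₀²·n·x̄)/(σ² + n·σ₀²) = (80.2816·423.72 + 6115.24·2952.34)/42886.9616 = 18088284.581152/42886.9616 = 421.7665.

421.7665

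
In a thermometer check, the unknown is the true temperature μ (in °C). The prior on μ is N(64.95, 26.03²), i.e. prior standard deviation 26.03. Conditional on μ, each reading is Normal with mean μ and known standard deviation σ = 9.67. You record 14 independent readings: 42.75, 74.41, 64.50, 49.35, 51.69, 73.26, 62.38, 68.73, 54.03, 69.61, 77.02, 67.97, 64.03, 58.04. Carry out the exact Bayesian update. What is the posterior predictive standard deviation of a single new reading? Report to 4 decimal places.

For Normal data with known variance σ², a Normal(μ₀, σ₀²) prior on μ is conjugate. Posterior precision = 1/σ₀² + n/σ²; posterior mean is the precision-weighted average of μ₀ and x̄.
σ₀² = 26.03² = 677.5609, σ² = 9.67² = 93.5089; σ² + n·σ₀² = 93.5089 + 14·677.5609 = 9579.3615.
Posterior precision = 1/σ₀² + n/σ² = 1/677.5609 + 14/93.5089 = (σ² + n·σ₀²)/(σ₀²σ²) = 9579.3615/(677.5609·93.5089); posterior variance σₙ² = σ₀²σ²/(σ² + n·σ₀²) = 677.5609·93.5089/9579.3615 = 6.614008.
Predictive variance for one new observation = σₙ² + σ² = 677.5609·93.5089/9579.3615 + 93.5089 = σ²·(σ₀² + 9579.3615)/9579.3615 = 93.5089·10256.9224/9579.3615 = 100.122908; SD = √(93.5089·10256.9224/9579.3615) = 10.0061.

10.0061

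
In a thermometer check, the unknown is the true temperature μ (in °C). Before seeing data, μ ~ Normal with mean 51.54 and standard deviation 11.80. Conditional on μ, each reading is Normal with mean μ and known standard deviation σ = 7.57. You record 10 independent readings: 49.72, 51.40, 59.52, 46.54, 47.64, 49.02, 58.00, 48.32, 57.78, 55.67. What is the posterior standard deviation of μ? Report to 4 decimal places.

2.3461

For Normal data with known variance σ², a Normal(μ₀, σ₀²) prior on μ is conjugate. Posterior precision = 1/σ₀² + n/σ²; posterior mean is the precision-weighted average of μ₀ and x̄.
σ₀² = 11.80² = 139.24, σ² = 7.57² = 57.3049; σ² + n·σ₀² = 57.3049 + 10·139.24 = 1449.7049.
Posterior precision = 1/σ₀² + n/σ² = 1/139.24 + 10/57.3049 = (σ² + n·σ₀²)/(σ₀²σ²) = 1449.7049/(139.24·57.3049); posterior variance σₙ² = σ₀²σ²/(σ² + n·σ₀²) = 139.24·57.3049/1449.7049 = 5.503971.
Posterior SD = √σₙ² = √(139.24·57.3049/1449.7049) = 2.3461.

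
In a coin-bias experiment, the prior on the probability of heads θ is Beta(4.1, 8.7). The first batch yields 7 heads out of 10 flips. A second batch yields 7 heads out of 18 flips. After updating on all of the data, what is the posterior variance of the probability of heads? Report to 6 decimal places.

The Beta prior is conjugate to a Binomial/Bernoulli likelihood; the update adds successes to α and failures to β.
After batch 1: Beta(4.1+7, 8.7+3) = Beta(11.1, 11.7).
After batch 2: Beta(11.1+7, 11.7+11) = Beta(18.1, 22.7).
Var = αβ/((α+β)²(α+β+1)) = 18.1·22.7/(40.8²·41.8) = 0.005905.

0.005905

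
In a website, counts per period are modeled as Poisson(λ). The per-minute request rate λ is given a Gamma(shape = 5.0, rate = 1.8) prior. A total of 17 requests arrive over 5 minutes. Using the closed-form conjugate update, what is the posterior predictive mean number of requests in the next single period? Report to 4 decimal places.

3.2353

With a Gamma(shape α, rate β) prior, the Poisson likelihood is conjugate: the posterior is Gamma(α + ΣXᵢ, β + n).
Posterior: Gamma(α+S, β+n) = Gamma(5.0+17, 1.8+5) = Gamma(22.0, 6.8).
The predictive distribution for one future period is NegBinom with mean α/β = 3.2353.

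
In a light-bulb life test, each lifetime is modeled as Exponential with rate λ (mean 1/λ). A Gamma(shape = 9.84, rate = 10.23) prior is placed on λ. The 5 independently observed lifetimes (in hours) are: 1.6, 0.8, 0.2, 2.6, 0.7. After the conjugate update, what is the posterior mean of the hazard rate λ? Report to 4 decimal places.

0.9200

With a Gamma(shape α, rate β) prior on the exponential rate λ, the posterior after n observations with total T = Σxᵢ is Gamma(α+n, β+T).
Sum of observations T = 5.9 hours; n = 5.
Posterior: Gamma(9.84+5, 10.23+5.9) = Gamma(14.84, 16.13).
Posterior mean of λ = α/β = 14.84/16.13 = 0.9200.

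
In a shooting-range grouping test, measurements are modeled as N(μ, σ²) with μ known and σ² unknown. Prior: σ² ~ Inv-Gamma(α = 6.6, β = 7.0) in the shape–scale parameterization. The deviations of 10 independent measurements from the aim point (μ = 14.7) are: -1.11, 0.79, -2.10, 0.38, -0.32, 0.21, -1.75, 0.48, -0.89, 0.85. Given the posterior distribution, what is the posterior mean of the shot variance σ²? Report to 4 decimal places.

With known mean μ and an Inverse-Gamma(α, β) prior on σ², the Normal likelihood is conjugate: posterior is Inv-Gamma(α + n/2, β + Σ(xᵢ−μ)²/2).
Σ(xᵢ−μ)² = (-1.11)² + (0.79)² + (-2.10)² + (0.38)² + (-0.32)² + (0.21)² + (-1.75)² + (0.48)² + (-0.89)² + (0.85)² = 11.3646.
Posterior: Inv-Gamma(6.6 + 10/2, 7.0 + 11.3646/2) = Inv-Gamma(11.60, 12.68230).
E[σ²|data] = β/(α−1) = 12.68230/10.60 = 1.1964.

1.1964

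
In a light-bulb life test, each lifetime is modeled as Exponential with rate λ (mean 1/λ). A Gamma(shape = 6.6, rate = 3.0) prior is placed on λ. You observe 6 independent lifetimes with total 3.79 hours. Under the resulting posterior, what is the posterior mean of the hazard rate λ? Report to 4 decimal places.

With a Gamma(shape α, rate β) prior on the exponential rate λ, the posterior after n observations with total T = Σxᵢ is Gamma(α+n, β+T).
Posterior: Gamma(6.6+6, 3.0+3.79) = Gamma(12.6, 6.79).
Posterior mean of λ = α/β = 12.6/6.79 = 1.8557.

1.8557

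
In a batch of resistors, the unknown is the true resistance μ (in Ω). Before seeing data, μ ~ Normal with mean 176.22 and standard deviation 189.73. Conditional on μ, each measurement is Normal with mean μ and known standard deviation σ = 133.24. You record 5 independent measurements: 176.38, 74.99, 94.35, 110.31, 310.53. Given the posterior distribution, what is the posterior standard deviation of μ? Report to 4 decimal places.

For Normal data with known variance σ², a Normal(μ₀, σ₀²) prior on μ is conjugate. Posterior precision = 1/σ₀² + n/σ²; posterior mean is the precision-weighted average of μ₀ and x̄.
σ₀² = 189.73² = 35997.4729, σ² = 133.24² = 17752.8976; σ² + n·σ₀² = 17752.8976 + 5·35997.4729 = 197740.2621.
Posterior precision = 1/σ₀² + n/σ² = 1/35997.4729 + 5/17752.8976 = (σ² + n·σ₀²)/(σ₀²σ²) = 197740.2621/(35997.4729·17752.8976); posterior variance σₙ² = σ₀²σ²/(σ² + n·σ₀²) = 35997.4729·17752.8976/197740.2621 = 3231.812497.
Posterior SD = √σₙ² = √(35997.4729·17752.8976/197740.2621) = 56.8490.

56.8490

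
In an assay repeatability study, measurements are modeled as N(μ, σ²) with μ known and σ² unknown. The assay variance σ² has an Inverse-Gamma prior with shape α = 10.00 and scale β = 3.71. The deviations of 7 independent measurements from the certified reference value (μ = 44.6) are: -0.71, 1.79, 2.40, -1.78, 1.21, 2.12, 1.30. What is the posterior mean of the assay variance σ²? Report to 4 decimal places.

With known mean μ and an Inverse-Gamma(α, β) prior on σ², the Normal likelihood is conjugate: posterior is Inv-Gamma(α + n/2, β + Σ(xᵢ−μ)²/2).
Σ(xᵢ−μ)² = (-0.71)² + (1.79)² + (2.40)² + (-1.78)² + (1.21)² + (2.12)² + (1.30)² = 20.2851.
Posterior: Inv-Gamma(10.00 + 7/2, 3.71 + 20.2851/2) = Inv-Gamma(13.50, 13.85255).
E[σ²|data] = β/(α−1) = 13.85255/12.50 = 1.1082.

1.1082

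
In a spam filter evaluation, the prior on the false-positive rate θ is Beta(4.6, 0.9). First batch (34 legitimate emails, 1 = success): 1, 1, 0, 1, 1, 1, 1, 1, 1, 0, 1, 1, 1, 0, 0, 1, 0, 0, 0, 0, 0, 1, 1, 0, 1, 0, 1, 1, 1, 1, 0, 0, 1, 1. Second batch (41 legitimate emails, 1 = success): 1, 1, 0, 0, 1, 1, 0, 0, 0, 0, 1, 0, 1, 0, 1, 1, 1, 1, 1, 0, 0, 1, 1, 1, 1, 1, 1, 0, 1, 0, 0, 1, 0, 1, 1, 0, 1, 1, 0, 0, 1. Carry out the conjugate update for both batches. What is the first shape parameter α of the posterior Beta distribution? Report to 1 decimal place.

The Beta prior is conjugate to a Binomial/Bernoulli likelihood; the update adds successes to α and failures to β.
After batch 1: Beta(4.6+21, 0.9+13) = Beta(25.6, 13.9).
After batch 2: Beta(25.6+24, 13.9+17) = Beta(49.6, 30.9).
Posterior α = 49.6.

49.6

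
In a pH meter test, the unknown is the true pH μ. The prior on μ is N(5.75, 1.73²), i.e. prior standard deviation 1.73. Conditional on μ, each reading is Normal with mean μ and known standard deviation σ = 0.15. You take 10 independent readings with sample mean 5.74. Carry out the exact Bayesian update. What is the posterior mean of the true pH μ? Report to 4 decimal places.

For Normal data with known variance σ², a Normal(μ₀, σ₀²) prior on μ is conjugate. Posterior precision = 1/σ₀² + n/σ²; posterior mean is the precision-weighted average of μ₀ and x̄.
n·x̄ = 10·5.74 = 57.4.
σ₀² = 1.73² = 2.9929, σ² = 0.15² = 0.0225; σ² + n·σ₀² = 0.0225 + 10·2.9929 = 29.9515.
Posterior mean = (μ₀/σ₀² + n·x̄/σ²)/(1/σ₀² + n/σ²) = (σ²·μ₀ + σ₀²·n·x̄)/(σ² + n·σ₀²) = (0.0225·5.75 + 2.9929·57.4)/29.9515 = 171.921835/29.9515 = 5.7400.

5.7400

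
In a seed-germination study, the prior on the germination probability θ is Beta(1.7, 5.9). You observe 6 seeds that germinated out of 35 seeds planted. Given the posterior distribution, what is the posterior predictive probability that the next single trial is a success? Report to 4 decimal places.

0.1808

The Beta prior is conjugate to a Binomial/Bernoulli likelihood; the update adds successes to α and failures to β.
Posterior: Beta(α+k, β+n−k) = Beta(1.7+6, 5.9+29) = Beta(7.7, 34.9).
For a single future Bernoulli trial, P(success | data) = α/(α+β) = 0.1808.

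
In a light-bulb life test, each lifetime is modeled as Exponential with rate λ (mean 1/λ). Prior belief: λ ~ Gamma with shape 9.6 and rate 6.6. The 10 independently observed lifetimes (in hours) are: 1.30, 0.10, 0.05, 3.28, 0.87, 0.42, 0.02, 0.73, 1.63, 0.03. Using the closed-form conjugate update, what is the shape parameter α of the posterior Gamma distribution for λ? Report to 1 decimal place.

With a Gamma(shape α, rate β) prior on the exponential rate λ, the posterior after n observations with total T = Σxᵢ is Gamma(α+n, β+T).
Sum of observations T = 8.43 hours; n = 10.
Posterior: Gamma(9.6+10, 6.6+8.43) = Gamma(19.6, 15.03).
Posterior α = 19.6.

19.6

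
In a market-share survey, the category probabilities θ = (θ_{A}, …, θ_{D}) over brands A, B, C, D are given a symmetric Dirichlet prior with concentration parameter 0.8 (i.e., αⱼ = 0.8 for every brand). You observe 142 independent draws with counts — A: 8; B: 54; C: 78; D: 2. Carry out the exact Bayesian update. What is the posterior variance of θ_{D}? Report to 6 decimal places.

0.000129

The Dirichlet prior is conjugate to the Multinomial likelihood: each posterior αⱼ = prior αⱼ + observed count nⱼ.
Posterior concentration: (8.8, 54.8, 78.8, 2.8), total = 145.2.
Var[θ_j] = α_j(Σα−α_j)/((Σα)²(Σα+1)) = 2.8·142.4/(145.2²·146.2) = 0.000129.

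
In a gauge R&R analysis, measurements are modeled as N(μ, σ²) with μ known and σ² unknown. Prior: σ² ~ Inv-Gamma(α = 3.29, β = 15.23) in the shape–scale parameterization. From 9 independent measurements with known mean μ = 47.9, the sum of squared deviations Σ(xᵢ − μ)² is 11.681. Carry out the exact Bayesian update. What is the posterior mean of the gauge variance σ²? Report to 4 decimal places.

With known mean μ and an Inverse-Gamma(α, β) prior on σ², the Normal likelihood is conjugate: posterior is Inv-Gamma(α + n/2, β + Σ(xᵢ−μ)²/2).
Posterior: Inv-Gamma(3.29 + 9/2, 15.23 + 11.681/2) = Inv-Gamma(7.79, 21.0705).
E[σ²|data] = β/(α−1) = 21.0705/6.79 = 3.1032.

3.1032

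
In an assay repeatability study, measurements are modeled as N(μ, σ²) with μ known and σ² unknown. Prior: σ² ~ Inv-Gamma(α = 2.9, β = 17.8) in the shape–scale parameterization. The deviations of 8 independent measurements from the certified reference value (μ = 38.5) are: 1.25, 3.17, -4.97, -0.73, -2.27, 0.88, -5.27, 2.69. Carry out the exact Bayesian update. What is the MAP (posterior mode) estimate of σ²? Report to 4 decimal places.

7.1760

With known mean μ and an Inverse-Gamma(α, β) prior on σ², the Normal likelihood is conjugate: posterior is Inv-Gamma(α + n/2, β + Σ(xᵢ−μ)²/2).
Σ(xᵢ−μ)² = (1.25)² + (3.17)² + (-4.97)² + (-0.73)² + (-2.27)² + (0.88)² + (-5.27)² + (2.69)² = 77.7815.
Posterior: Inv-Gamma(2.9 + 8/2, 17.8 + 77.7815/2) = Inv-Gamma(6.90, 56.69075).
Mode = β/(α+1) = 56.69075/7.90 = 7.1760.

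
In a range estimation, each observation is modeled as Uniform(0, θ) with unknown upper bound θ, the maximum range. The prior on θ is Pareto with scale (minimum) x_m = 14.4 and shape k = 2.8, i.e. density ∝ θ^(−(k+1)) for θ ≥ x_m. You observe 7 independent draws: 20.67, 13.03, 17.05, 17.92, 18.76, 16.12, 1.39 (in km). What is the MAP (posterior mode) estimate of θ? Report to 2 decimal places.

A Pareto(scale x_m, shape k) prior on the upper bound θ of Uniform(0, θ) is conjugate: posterior is Pareto(max(x_m, max xᵢ), k + n).
Sample maximum = 20.67; prior scale x_m = 14.4 → posterior scale = max = 20.67.
Posterior shape = 2.8 + 7 = 9.8.
The Pareto density is decreasing on [x_m, ∞), so the mode is x_m = 20.67.

20.67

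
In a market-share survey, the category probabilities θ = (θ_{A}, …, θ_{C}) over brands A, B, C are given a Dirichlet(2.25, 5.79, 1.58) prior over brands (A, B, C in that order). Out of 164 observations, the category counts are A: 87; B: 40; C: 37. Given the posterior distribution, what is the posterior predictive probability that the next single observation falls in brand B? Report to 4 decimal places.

0.2637

The Dirichlet prior is conjugate to the Multinomial likelihood: each posterior αⱼ = prior αⱼ + observed count nⱼ.
Posterior concentration: (89.25, 45.79, 38.58), total = 173.62.
P(next = B | data) = α_{B}/Σα = 0.2637.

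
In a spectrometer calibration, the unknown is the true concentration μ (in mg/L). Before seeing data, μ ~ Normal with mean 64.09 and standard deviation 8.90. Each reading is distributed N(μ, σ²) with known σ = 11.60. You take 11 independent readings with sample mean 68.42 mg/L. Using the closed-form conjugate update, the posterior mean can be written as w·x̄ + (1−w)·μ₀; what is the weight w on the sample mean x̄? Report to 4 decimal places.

0.8662

For Normal data with known variance σ², a Normal(μ₀, σ₀²) prior on μ is conjugate. Posterior precision = 1/σ₀² + n/σ²; posterior mean is the precision-weighted average of μ₀ and x̄.
σ₀² = 8.90² = 79.21, σ² = 11.60² = 134.56. Prior precision 1/σ₀² = 1/79.21; data precision n/σ² = 11/134.56.
w = (n/σ²)/(1/σ₀² + n/σ²) = n·σ₀²/(σ² + n·σ₀²) = 11·79.21/(134.56 + 11·79.21) = 871.31/1005.87 = 0.8662.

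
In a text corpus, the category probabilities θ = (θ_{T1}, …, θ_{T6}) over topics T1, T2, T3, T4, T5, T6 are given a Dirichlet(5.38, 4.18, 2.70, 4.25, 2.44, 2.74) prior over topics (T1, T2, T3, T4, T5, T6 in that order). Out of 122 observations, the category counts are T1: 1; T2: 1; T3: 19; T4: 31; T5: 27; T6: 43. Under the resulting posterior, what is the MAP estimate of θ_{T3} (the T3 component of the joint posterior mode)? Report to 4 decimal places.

The Dirichlet prior is conjugate to the Multinomial likelihood: each posterior αⱼ = prior αⱼ + observed count nⱼ.
Posterior concentration: (6.38, 5.18, 21.70, 35.25, 29.44, 45.74), total = 143.69.
Joint mode component: (α_{T3}−1)/(Σα−K) = 20.70/137.69 = 0.1503.

0.1503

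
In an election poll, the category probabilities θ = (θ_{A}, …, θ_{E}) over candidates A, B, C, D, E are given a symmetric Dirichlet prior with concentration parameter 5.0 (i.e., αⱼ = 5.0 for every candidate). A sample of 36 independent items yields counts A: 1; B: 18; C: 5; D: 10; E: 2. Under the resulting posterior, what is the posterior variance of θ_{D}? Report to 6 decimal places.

0.002991

The Dirichlet prior is conjugate to the Multinomial likelihood: each posterior αⱼ = prior αⱼ + observed count nⱼ.
Posterior concentration: (6.0, 23.0, 10.0, 15.0, 7.0), total = 61.0.
Var[θ_j] = α_j(Σα−α_j)/((Σα)²(Σα+1)) = 15.0·46.0/(61.0²·62.0) = 0.002991.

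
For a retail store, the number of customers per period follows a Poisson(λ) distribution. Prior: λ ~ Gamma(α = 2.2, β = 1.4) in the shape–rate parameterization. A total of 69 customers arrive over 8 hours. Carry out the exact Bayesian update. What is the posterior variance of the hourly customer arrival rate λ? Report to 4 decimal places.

0.8058

With a Gamma(shape α, rate β) prior, the Poisson likelihood is conjugate: the posterior is Gamma(α + ΣXᵢ, β + n).
Posterior: Gamma(α+S, β+n) = Gamma(2.2+69, 1.4+8) = Gamma(71.2, 9.4).
Var = α/β² = 71.2/9.4² = 0.8058.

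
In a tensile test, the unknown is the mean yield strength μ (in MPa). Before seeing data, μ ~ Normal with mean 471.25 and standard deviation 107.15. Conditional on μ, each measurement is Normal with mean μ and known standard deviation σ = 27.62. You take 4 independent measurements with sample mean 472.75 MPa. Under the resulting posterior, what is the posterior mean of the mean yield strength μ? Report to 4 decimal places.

472.7255

For Normal data with known variance σ², a Normal(μ₀, σ₀²) prior on μ is conjugate. Posterior precision = 1/σ₀² + n/σ²; posterior mean is the precision-weighted average of μ₀ and x̄.
n·x̄ = 4·472.75 = 1891.
σ₀² = 107.15² = 11481.1225, σ² = 27.62² = 762.8644; σ² + n·σ₀² = 762.8644 + 4·11481.1225 = 46687.3544.
Posterior mean = (μ₀/σ₀² + n·x̄/σ²)/(1/σ₀² + n/σ²) = (σ²·μ₀ + σ₀²·n·x̄)/(σ² + n·σ₀²) = (762.8644·471.25 + 11481.1225·1891)/46687.3544 = 22070302.496/46687.3544 = 472.7255.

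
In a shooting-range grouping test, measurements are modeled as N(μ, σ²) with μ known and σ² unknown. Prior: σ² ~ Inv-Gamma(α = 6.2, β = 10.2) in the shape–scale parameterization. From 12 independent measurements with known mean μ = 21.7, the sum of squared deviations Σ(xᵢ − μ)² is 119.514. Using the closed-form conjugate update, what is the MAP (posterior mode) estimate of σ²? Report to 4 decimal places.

With known mean μ and an Inverse-Gamma(α, β) prior on σ², the Normal likelihood is conjugate: posterior is Inv-Gamma(α + n/2, β + Σ(xᵢ−μ)²/2).
Posterior: Inv-Gamma(6.2 + 12/2, 10.2 + 119.514/2) = Inv-Gamma(12.20, 69.9570).
Mode = β/(α+1) = 69.9570/13.20 = 5.2998.

5.2998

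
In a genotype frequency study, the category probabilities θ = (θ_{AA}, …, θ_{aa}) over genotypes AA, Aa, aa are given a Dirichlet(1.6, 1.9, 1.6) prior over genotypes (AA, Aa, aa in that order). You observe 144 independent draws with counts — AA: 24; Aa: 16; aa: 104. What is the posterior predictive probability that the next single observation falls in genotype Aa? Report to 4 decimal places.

0.1201

The Dirichlet prior is conjugate to the Multinomial likelihood: each posterior αⱼ = prior αⱼ + observed count nⱼ.
Posterior concentration: (25.6, 17.9, 105.6), total = 149.1.
P(next = Aa | data) = α_{Aa}/Σα = 0.1201.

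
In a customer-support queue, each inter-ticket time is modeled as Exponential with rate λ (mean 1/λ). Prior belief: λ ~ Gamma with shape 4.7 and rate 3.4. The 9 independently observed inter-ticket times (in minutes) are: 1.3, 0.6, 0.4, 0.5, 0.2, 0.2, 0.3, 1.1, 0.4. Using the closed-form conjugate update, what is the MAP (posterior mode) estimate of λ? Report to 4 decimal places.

With a Gamma(shape α, rate β) prior on the exponential rate λ, the posterior after n observations with total T = Σxᵢ is Gamma(α+n, β+T).
Sum of observations T = 5.0 minutes; n = 9.
Posterior: Gamma(4.7+9, 3.4+5.0) = Gamma(13.7, 8.4).
Mode = (α−1)/β = 1.5119.

1.5119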